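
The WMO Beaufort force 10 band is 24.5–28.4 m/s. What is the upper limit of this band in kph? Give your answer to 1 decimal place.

24.5–28.4 m/s × 3.6 = 88.2–102.2 km/h.

102.2 km/h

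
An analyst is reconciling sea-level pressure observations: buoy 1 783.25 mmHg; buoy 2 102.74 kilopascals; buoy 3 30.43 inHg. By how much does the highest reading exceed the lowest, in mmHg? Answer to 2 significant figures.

13 mmHg

buoy 2: 102.74 kPa = 770.61 mmHg.
buoy 3: 30.43 inHg = 772.92 mmHg.
Spread: 783.25 − 770.61 = 13 mmHg.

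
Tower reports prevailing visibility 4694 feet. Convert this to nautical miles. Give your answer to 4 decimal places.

1 ft = 0.000164579 nmi, so 4694 × 0.000164579 = 0.7725 nmi.

0.7725 nmi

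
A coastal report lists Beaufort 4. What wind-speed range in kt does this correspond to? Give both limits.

11 to 16 kt

Beaufort 4 (moderate breeze) spans 11–16 knots.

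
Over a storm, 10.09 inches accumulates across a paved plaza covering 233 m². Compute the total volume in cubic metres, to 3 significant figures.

Depth: 10.09 in × 25.4 = 256.286 mm.
1 mm over 1 m² is 1 L, so volume = 256.286 × 233 = 59714.638 L = 59.7 m³.

59.7 cubic metres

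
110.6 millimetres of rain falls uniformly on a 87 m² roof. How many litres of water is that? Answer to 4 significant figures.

1 mm over 1 m² is 1 L, so volume = 110.6 × 87 = 9622.2 L ≈ 9622 L.

9622 litres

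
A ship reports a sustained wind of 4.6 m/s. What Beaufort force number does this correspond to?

4.6 m/s lies in the Beaufort 3 band (gentle breeze, 3.4–5.4 m/s).

Beaufort force 3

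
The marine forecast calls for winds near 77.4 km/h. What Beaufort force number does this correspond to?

77.4 km/h = 21.5 m/s, which is Beaufort 9 (strong gale, 20.8–24.4 m/s).

Beaufort force 9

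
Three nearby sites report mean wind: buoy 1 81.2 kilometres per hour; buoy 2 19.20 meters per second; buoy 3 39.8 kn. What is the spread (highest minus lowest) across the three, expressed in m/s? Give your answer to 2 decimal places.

buoy 1: 81.2 km/h = 22.5556 m/s.
buoy 3: 39.8 kt = 20.4749 m/s.
Spread: 22.5556 − 19.2000 = 3.36 m/s.

3.36 m/s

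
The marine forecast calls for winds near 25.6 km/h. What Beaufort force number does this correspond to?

25.6 km/h = 7.1 m/s, which is Beaufort 4 (moderate breeze, 5.5–7.9 m/s).

Beaufort force 4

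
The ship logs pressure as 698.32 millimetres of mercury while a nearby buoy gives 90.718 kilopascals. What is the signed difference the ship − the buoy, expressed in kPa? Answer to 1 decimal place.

2.4 kPa

the ship: 698.32 mmHg = 93.102 kPa.
Difference: 93.102 − 90.718 = 2.4 kPa.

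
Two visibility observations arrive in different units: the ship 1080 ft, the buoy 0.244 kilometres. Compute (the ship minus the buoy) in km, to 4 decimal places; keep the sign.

the ship: 1080 ft = 0.329184 km.
Difference: 0.329184 − 0.244000 = 0.0852 km.

0.0852 km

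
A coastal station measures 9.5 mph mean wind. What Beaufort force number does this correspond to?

9.5 mph = 4.2 m/s, which is Beaufort 3 (gentle breeze, 3.4–5.4 m/s).

Beaufort force 3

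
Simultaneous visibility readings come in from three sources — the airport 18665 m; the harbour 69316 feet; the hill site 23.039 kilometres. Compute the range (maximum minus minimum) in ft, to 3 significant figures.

14400 ft

the airport: 18665 m = 61236.88 ft.
the hill site: 23.039 km = 75587.27 ft.
Spread: 75587.27 − 61236.88 = 14400 ft.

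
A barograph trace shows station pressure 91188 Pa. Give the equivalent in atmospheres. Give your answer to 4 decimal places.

0.9000 atm

1 Pa = 9.86923e-06 atm, so 91188 × 9.86923e-06 = 0.9000 atm.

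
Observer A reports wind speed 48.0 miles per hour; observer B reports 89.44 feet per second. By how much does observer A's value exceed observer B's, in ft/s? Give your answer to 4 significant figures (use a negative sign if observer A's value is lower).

observer A: 48.0 mph = 70.4000 ft/s.
Difference: 70.4000 − 89.4400 = -19.04 ft/s.

-19.04 ft/s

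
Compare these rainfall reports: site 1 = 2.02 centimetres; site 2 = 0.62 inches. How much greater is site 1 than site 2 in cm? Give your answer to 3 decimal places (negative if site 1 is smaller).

0.445 cm

site 2: 0.62 in = 1.57480 cm.
Difference: 2.02000 − 1.57480 = 0.445 cm.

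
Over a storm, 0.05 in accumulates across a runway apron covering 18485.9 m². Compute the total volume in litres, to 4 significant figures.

23480 litres

Depth: 0.05 in × 25.4 = 1.27 mm.
1 mm over 1 m² is 1 L, so volume = 1.27 × 18485.9 = 23477.093 L ≈ 23480 L.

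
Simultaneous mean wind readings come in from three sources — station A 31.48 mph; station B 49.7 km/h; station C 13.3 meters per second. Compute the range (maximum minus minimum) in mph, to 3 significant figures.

1.73 mph

station B: 49.7 km/h = 30.8821 mph.
station C: 13.3 m/s = 29.7513 mph.
Spread: 31.4800 − 29.7513 = 1.73 mph.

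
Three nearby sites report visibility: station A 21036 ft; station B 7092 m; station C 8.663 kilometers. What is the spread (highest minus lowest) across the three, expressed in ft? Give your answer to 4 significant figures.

7386 ft

station B: 7092 m = 23267.72 ft.
station C: 8.663 km = 28421.92 ft.
Spread: 28421.92 − 21036.00 = 7386 ft.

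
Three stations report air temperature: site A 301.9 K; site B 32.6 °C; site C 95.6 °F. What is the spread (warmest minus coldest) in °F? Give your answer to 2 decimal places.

site A: 301.9 K = 28.750 °C.
site C: 95.6 °F = 35.333 °C.
Spread: 35.333 − 28.750 = 6.583 °C = 11.85 °F.

11.85 °F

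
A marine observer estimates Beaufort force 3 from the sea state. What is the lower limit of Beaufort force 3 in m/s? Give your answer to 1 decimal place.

Beaufort 3 (gentle breeze) spans 3.4–5.4 m/s.

3.4 m/s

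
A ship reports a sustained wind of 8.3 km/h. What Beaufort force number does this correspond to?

Beaufort force 2

8.3 km/h = 2.3 m/s, which is Beaufort 2 (light breeze, 1.6–3.3 m/s).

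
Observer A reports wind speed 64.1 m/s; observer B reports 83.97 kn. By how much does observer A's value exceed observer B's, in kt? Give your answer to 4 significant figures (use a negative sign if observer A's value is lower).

40.63 kt

observer A: 64.1 m/s = 124.6004 kt.
Difference: 124.6004 − 83.9700 = 40.63 kt.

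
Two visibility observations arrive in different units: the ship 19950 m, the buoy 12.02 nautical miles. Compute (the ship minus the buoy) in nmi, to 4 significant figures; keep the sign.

the ship: 19950 m = 10.77214 nmi.
Difference: 10.77214 − 12.02000 = -1.248 nmi.

-1.248 nmi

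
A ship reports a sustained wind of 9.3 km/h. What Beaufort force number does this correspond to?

9.3 km/h = 2.6 m/s, which is Beaufort 2 (light breeze, 1.6–3.3 m/s).

Beaufort force 2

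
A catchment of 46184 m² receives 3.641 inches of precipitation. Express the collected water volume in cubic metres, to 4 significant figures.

4271 cubic metres

Depth: 3.641 in × 25.4 = 92.4814 mm.
1 mm over 1 m² is 1 L, so volume = 92.4814 × 46184 = 4271161 L = 4271 m³.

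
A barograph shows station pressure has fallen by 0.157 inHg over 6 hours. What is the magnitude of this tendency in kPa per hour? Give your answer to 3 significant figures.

0.0886 kPa per hour

0.157 inHg / 6 h × 3.38639 kPa/inHg = 0.0886 kPa/h.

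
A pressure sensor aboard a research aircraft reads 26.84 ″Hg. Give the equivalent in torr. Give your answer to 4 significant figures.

1 inHg = 25.4 mmHg, so 26.84 × 25.4 = 681.7 mmHg.

681.7 mmHg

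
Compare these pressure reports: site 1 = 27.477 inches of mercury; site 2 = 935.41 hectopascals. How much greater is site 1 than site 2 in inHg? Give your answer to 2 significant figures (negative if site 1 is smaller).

-0.15 inHg

site 2: 935.41 hPa = 27.6226 inHg.
Difference: 27.4770 − 27.6226 = -0.15 inHg.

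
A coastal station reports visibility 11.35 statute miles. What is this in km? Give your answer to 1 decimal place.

18.3 km

1 SM = 1.60934 km, so 11.35 × 1.60934 = 18.3 km.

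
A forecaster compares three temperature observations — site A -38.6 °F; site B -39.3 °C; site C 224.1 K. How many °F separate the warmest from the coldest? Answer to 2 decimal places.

17.69 °F

site A: -38.6 °F = -39.222 °C.
site C: 224.1 K = -49.050 °C.
Spread: (-39.222) − (-49.050) = 9.828 °C = 17.69 °F.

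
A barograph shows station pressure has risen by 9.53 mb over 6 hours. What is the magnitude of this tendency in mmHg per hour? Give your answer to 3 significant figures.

9.53 mb / 6 h × 0.750062 mmHg/mb = 1.19 mmHg/h.

1.19 mmHg per hour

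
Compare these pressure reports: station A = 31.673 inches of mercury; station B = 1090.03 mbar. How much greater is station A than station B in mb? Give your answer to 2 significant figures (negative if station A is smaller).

station A: 31.673 inHg = 1072.57 mb.
Difference: 1072.57 − 1090.03 = -17 mb.

-17 mb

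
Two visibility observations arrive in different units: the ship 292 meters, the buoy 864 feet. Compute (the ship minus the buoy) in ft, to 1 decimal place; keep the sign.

the ship: 292 m = 958.005 ft.
Difference: 958.005 − 864.000 = 94.0 ft.

94.0 ft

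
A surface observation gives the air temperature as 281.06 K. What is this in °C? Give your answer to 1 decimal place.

°C = 281.06 − 273.15 = 7.9 °C.

7.9 °C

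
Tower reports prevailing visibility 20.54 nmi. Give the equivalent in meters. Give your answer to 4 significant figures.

38040 m

1 nmi = 1852 m, so 20.54 × 1852 = 38040 m.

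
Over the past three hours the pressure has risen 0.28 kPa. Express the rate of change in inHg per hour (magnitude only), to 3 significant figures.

0.28 kPa / 3 h × 0.2953 inHg/kPa = 0.0276 inHg/h.

0.0276 inHg per hour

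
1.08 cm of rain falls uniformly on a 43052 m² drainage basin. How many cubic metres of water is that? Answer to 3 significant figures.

465 cubic metres

Depth: 1.08 cm × 10 = 10.8 mm.
1 mm over 1 m² is 1 L, so volume = 10.8 × 43052 = 464961.6 L = 465 m³.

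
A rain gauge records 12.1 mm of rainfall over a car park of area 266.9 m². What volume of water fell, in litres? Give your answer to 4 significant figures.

3229 litres

1 mm over 1 m² is 1 L, so volume = 12.1 × 266.9 = 3229.49 L ≈ 3229 L.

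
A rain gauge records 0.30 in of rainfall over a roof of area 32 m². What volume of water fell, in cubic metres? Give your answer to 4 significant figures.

0.2438 cubic metres

Depth: 0.30 in × 25.4 = 7.62 mm.
1 mm over 1 m² is 1 L, so volume = 7.62 × 32 = 243.84 L = 0.2438 m³.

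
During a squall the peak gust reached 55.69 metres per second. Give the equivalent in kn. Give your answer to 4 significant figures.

108.3 kt

1 m/s = 1.94384 kt, so 55.69 × 1.94384 = 108.3 kt.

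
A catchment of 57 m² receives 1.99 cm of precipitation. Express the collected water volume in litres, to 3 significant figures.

1130 litres

Depth: 1.99 cm × 10 = 19.9 mm.
1 mm over 1 m² is 1 L, so volume = 19.9 × 57 = 1134.3 L ≈ 1130 L.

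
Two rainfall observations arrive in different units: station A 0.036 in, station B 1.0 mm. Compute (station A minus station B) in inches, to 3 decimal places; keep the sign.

station B: 1.0 mm = 0.03937 in.
Difference: 0.03600 − 0.03937 = -0.003 in.

-0.003 in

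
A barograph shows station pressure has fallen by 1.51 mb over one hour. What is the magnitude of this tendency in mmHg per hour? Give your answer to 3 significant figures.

1.13 mmHg per hour

1.51 mb / 1 h × 0.750062 mmHg/mb = 1.13 mmHg/h.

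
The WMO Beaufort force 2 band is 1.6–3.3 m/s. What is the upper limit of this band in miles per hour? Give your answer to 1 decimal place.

1.6–3.3 m/s × 2.237 = 3.6–7.4 mph.

7.4 mph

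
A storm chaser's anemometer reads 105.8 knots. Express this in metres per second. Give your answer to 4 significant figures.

1 kt = 0.514444 m/s, so 105.8 × 0.514444 = 54.43 m/s.

54.43 m/s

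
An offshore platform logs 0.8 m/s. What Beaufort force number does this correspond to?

Beaufort force 1

0.8 m/s lies in the Beaufort 1 band (light air, 0.3–1.5 m/s).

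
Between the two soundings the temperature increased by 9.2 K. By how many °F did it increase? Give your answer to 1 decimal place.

Converting a difference, only the 9/5 scale factor applies: Δ°F = 9.2 × 1.8 = 16.6 °F.

16.6 °F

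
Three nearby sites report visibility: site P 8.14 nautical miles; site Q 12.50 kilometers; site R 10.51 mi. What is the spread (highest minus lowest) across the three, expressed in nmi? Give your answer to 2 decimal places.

site Q: 12.50 km = 6.7495 nmi.
site R: 10.51 SM = 9.1329 nmi.
Spread: 9.1329 − 6.7495 = 2.38 nmi.

2.38 nmi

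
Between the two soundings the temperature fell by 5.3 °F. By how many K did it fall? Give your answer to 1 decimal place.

A change of 1 °C equals a change of 1.8 °F: ΔK = 5.3 × 0.5556 = 2.9 K.

2.9 K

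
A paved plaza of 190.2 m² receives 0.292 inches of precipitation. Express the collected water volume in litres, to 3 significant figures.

1410 litres

Depth: 0.292 in × 25.4 = 7.4168 mm.
1 mm over 1 m² is 1 L, so volume = 7.4168 × 190.2 = 1410.6754 L ≈ 1410 L.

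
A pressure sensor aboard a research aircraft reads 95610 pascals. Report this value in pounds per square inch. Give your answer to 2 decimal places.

1 Pa = 0.000145038 psi, so 95610 × 0.000145038 = 13.87 psi.

13.87 psi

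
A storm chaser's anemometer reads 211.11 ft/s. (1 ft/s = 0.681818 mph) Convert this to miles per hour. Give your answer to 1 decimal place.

143.9 mph

1 ft/s = 0.681818 mph, so 211.11 × 0.681818 = 143.9 mph.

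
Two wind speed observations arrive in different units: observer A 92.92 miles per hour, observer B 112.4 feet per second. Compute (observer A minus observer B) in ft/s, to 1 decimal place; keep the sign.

23.9 ft/s

observer A: 92.92 mph = 136.283 ft/s.
Difference: 136.283 − 112.400 = 23.9 ft/s.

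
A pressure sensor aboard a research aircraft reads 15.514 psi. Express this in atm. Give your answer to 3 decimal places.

1.056 atm

1 psi = 0.068046 atm, so 15.514 × 0.068046 = 1.056 atm.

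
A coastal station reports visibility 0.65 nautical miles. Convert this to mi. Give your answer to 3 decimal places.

1 nmi = 1.15078 SM, so 0.65 × 1.15078 = 0.748 SM.

0.748 SM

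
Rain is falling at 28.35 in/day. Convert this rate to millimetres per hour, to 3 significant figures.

30.0 mm/hour

28.35 in/day × 25.4 mm/in × 0.0416667 day/hour = 30.0 mm/hour.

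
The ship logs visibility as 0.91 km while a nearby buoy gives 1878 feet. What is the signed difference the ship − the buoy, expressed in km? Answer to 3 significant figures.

the buoy: 1878 ft = 0.57241 km.
Difference: 0.91000 − 0.57241 = 0.338 km.

0.338 km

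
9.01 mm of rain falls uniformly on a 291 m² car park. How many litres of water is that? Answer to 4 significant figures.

2622 litres

1 mm over 1 m² is 1 L, so volume = 9.01 × 291 = 2621.91 L ≈ 2622 L.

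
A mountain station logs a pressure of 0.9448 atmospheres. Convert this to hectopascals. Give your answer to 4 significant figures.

957.3 hPa

1 atm = 1013.25 hPa, so 0.9448 × 1013.25 = 957.3 hPa.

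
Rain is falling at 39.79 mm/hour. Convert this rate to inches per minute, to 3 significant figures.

0.0261 in/minute

39.79 mm/hour × 0.0393701 in/mm × 0.0166667 hour/minute = 0.0261 in/minute.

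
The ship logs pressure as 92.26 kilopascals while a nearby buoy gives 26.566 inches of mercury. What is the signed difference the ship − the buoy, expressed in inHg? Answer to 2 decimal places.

0.68 inHg

the ship: 92.26 kPa = 27.2444 inHg.
Difference: 27.2444 − 26.5660 = 0.68 inHg.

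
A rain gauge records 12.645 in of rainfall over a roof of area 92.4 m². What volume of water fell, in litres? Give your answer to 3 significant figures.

29700 litres

Depth: 12.645 in × 25.4 = 321.183 mm.
1 mm over 1 m² is 1 L, so volume = 321.183 × 92.4 = 29677.309 L ≈ 29700 L.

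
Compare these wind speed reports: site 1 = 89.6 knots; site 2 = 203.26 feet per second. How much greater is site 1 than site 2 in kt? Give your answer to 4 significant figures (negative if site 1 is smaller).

-30.83 kt

site 2: 203.26 ft/s = 120.4283 kt.
Difference: 89.6000 − 120.4283 = -30.83 kt.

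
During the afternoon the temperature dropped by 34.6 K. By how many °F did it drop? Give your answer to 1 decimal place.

Converting a difference, only the 9/5 scale factor applies: Δ°F = 34.6 × 1.8 = 62.3 °F.

62.3 °F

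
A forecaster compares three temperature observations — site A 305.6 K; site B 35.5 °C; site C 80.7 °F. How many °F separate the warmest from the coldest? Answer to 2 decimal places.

15.20 °F

site A: 305.6 K = 32.450 °C.
site C: 80.7 °F = 27.056 °C.
Spread: 35.500 − 27.056 = 8.444 °C = 15.20 °F.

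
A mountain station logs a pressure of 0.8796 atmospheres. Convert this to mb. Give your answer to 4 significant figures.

1 atm = 1013.25 mb, so 0.8796 × 1013.25 = 891.3 mb.

891.3 mb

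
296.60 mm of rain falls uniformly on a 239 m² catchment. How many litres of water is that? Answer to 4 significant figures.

70890 litres

1 mm over 1 m² is 1 L, so volume = 296.6 × 239 = 70887.4 L ≈ 70890 L.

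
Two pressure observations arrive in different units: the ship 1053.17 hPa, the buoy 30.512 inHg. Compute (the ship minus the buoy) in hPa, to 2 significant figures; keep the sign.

the buoy: 30.512 inHg = 1033.26 hPa.
Difference: 1053.17 − 1033.26 = 20 hPa.

20 hPa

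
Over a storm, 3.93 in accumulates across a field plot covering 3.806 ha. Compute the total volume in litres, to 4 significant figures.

3799000 litres

Depth: 3.93 in × 25.4 = 99.822 mm.
Area: 3.806 ha = 38060 m².
1 mm over 1 m² is 1 L, so volume = 99.822 × 38060 = 3799225.3 L ≈ 3799000 L.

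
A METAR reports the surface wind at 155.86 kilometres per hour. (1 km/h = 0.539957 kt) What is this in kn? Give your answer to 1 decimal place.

1 km/h = 0.539957 kt, so 155.86 × 0.539957 = 84.2 kt.

84.2 kt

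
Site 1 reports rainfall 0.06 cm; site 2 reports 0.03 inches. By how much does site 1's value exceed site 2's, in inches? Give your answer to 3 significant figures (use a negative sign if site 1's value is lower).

site 1: 0.06 cm = 0.0236220 in.
Difference: 0.0236220 − 0.0300000 = -0.00638 in.

-0.00638 in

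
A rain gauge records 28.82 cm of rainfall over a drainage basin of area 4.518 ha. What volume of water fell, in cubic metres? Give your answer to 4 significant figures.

13020 cubic metres

Depth: 28.82 cm × 10 = 288.2 mm.
Area: 4.518 ha = 45180 m².
1 mm over 1 m² is 1 L, so volume = 288.2 × 45180 = 13020876 L = 13020 m³.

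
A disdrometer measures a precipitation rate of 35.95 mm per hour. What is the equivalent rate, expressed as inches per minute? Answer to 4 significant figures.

35.95 mm/hour × 0.0393701 in/mm × 0.0166667 hour/minute = 0.02359 in/minute.

0.02359 in/minute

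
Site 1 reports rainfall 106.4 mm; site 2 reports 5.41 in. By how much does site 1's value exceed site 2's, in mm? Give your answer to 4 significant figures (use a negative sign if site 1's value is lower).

-31.01 mm

site 2: 5.41 in = 137.4140 mm.
Difference: 106.4000 − 137.4140 = -31.01 mm.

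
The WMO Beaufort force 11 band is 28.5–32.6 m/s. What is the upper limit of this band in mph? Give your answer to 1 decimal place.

72.9 mph

28.5–32.6 m/s × 2.237 = 63.8–72.9 mph.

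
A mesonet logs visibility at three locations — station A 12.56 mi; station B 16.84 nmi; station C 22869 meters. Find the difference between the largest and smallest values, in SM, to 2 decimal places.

station B: 16.84 nmi = 19.3791 SM.
station C: 22869 m = 14.2101 SM.
Spread: 19.3791 − 12.5600 = 6.82 SM.

6.82 SM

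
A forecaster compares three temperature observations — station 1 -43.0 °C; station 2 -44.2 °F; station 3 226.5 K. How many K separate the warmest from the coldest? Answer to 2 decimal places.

4.32 K

station 2: -44.2 °F = -42.333 °C.
station 3: 226.5 K = -46.650 °C.
Spread: (-42.333) − (-46.650) = 4.317 °C.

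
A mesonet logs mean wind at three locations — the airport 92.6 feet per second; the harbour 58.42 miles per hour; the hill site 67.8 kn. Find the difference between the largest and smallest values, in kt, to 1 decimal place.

the airport: 92.6 ft/s = 54.864 kt.
the harbour: 58.42 mph = 50.766 kt.
Spread: 67.800 − 50.766 = 17.0 kt.

17.0 kt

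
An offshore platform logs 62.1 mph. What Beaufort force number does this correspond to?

Beaufort force 10

62.1 mph = 27.8 m/s, which is Beaufort 10 (storm, 24.5–28.4 m/s).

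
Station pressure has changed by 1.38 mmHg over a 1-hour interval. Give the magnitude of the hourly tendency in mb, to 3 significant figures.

1.38 mmHg / 1 h × 1.33322 mb/mmHg = 1.84 mb/h.

1.84 mb per hour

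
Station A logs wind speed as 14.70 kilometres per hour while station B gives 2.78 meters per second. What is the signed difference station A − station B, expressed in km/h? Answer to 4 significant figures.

station B: 2.78 m/s = 10.00800 km/h.
Difference: 14.70000 − 10.00800 = 4.692 km/h.

4.692 km/h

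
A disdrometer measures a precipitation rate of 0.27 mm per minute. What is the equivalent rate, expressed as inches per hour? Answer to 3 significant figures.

0.27 mm/minute × 0.0393701 in/mm × 60 minute/hour = 0.638 in/hour.

0.638 in/hour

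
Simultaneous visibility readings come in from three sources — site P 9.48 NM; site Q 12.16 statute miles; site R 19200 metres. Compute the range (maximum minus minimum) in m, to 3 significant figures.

2010 m

site P: 9.48 nmi = 17556.96 m.
site Q: 12.16 SM = 19569.62 m.
Spread: 19569.62 − 17556.96 = 2010 m.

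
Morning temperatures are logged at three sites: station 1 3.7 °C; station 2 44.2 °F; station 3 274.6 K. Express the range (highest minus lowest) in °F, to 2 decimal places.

station 2: 44.2 °F = 6.778 °C.
station 3: 274.6 K = 1.450 °C.
Spread: 6.778 − 1.450 = 5.328 °C = 9.59 °F.

9.59 °F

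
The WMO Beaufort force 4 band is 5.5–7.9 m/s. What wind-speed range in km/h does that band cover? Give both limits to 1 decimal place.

5.5–7.9 m/s × 3.6 = 19.8–28.4 km/h.

19.8 to 28.4 km/h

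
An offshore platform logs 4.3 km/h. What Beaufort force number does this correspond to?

Beaufort force 1

4.3 km/h = 1.2 m/s, which is Beaufort 1 (light air, 0.3–1.5 m/s).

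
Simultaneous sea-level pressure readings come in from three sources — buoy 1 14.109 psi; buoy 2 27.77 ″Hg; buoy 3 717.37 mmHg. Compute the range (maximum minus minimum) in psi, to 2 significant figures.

buoy 2: 27.77 inHg = 13.6394 psi.
buoy 3: 717.37 mmHg = 13.8716 psi.
Spread: 14.1090 − 13.6394 = 0.47 psi.

0.47 psi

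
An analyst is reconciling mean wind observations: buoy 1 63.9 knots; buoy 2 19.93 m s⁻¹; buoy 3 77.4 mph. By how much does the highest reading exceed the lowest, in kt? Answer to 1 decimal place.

28.5 kt

buoy 2: 19.93 m/s = 38.741 kt.
buoy 3: 77.4 mph = 67.259 kt.
Spread: 67.259 − 38.741 = 28.5 kt.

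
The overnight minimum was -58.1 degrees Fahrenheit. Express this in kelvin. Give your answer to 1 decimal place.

First to °C: -50.06 °C.
Then to K: 223.1 K.

223.1 K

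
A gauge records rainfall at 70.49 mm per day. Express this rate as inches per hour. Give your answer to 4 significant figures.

70.49 mm/day × 0.0393701 in/mm × 0.0416667 day/hour = 0.1156 in/hour.

0.1156 in/hour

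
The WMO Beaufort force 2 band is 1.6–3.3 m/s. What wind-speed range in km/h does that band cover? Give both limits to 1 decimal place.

1.6–3.3 m/s × 3.6 = 5.8–11.9 km/h.

5.8 to 11.9 km/h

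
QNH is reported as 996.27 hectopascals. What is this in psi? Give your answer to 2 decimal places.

14.45 psi

1 hPa = 0.0145038 psi, so 996.27 × 0.0145038 = 14.45 psi.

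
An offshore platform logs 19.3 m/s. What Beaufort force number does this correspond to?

Beaufort force 8

19.3 m/s lies in the Beaufort 8 band (gale, 17.2–20.7 m/s).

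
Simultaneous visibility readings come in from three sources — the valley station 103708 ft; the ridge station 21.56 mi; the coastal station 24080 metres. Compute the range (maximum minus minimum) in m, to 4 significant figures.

10620 m

the valley station: 103708 ft = 31610.20 m.
the ridge station: 21.56 SM = 34697.46 m.
Spread: 34697.46 − 24080.00 = 10620 m.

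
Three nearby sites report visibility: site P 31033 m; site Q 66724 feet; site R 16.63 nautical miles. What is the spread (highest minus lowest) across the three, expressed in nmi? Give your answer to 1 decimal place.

5.8 nmi

site P: 31033 m = 16.756 nmi.
site Q: 66724 ft = 10.981 nmi.
Spread: 16.756 − 10.981 = 5.8 nmi.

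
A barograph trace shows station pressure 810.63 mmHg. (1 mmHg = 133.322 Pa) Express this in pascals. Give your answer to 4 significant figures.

1 mmHg = 133.322 Pa, so 810.63 × 133.322 = 108100 Pa.

108100 Pa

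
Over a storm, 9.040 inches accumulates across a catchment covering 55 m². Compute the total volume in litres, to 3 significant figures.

12600 litres

Depth: 9.040 in × 25.4 = 229.616 mm.
1 mm over 1 m² is 1 L, so volume = 229.616 × 55 = 12628.88 L ≈ 12600 L.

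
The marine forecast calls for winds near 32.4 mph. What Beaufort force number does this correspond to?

32.4 mph = 14.5 m/s, which is Beaufort 7 (near gale, 13.9–17.1 m/s).

Beaufort force 7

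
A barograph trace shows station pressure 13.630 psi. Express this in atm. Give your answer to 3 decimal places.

1 psi = 0.068046 atm, so 13.630 × 0.068046 = 0.927 atm.

0.927 atm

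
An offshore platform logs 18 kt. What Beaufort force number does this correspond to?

18 kt lies in the Beaufort 5 band (fresh breeze, 17–21 kt).

Beaufort force 5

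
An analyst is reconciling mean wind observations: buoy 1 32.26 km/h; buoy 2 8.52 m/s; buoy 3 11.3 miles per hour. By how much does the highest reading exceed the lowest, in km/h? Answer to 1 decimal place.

14.1 km/h

buoy 2: 8.52 m/s = 30.672 km/h.
buoy 3: 11.3 mph = 18.186 km/h.
Spread: 32.260 − 18.186 = 14.1 km/h.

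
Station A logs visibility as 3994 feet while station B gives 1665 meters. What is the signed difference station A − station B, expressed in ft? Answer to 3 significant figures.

-1470 ft

station B: 1665 m = 5462.60 ft.
Difference: 3994.00 − 5462.60 = -1470 ft.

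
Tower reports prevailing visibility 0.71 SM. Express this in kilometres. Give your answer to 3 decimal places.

1.143 km

1 SM = 1.60934 km, so 0.71 × 1.60934 = 1.143 km.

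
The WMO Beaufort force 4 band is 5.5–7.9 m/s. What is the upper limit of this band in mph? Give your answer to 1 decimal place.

5.5–7.9 m/s × 2.237 = 12.3–17.7 mph.

17.7 mph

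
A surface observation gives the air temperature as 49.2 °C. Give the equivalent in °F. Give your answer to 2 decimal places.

120.56 °F

°F = °C × 9/5 + 32 = 49.2 × 1.8 + 32 = 120.56 °F.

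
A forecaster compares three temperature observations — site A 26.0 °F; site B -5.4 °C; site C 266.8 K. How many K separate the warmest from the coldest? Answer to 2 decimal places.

site A: 26.0 °F = -3.333 °C.
site C: 266.8 K = -6.350 °C.
Spread: (-3.333) − (-6.350) = 3.017 °C.

3.02 K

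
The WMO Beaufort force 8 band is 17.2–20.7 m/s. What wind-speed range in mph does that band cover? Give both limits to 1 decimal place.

38.5 to 46.3 mph

17.2–20.7 m/s × 2.237 = 38.5–46.3 mph.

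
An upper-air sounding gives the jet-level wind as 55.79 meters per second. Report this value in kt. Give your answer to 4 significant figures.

1 m/s = 1.94384 kt, so 55.79 × 1.94384 = 108.4 kt.

108.4 kt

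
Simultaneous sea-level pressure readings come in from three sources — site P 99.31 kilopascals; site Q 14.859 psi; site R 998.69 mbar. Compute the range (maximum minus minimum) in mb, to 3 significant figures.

site P: 99.31 kPa = 993.100 mb.
site Q: 14.859 psi = 1024.492 mb.
Spread: 1024.492 − 993.100 = 31.4 mb.

31.4 mb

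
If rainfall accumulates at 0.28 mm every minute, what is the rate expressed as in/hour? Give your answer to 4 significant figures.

0.28 mm/minute × 0.0393701 in/mm × 60 minute/hour = 0.6614 in/hour.

0.6614 in/hour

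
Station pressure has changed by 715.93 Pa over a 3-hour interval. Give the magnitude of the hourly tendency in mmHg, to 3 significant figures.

715.93 Pa / 3 h × 0.00750062 mmHg/Pa = 1.79 mmHg/h.

1.79 mmHg per hour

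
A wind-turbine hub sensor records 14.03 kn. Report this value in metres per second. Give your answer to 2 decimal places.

7.22 m/s

1 kt = 0.514444 m/s, so 14.03 × 0.514444 = 7.22 m/s.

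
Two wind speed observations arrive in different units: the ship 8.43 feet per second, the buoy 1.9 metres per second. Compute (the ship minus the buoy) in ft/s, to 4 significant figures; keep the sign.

the buoy: 1.9 m/s = 6.23360 ft/s.
Difference: 8.43000 − 6.23360 = 2.196 ft/s.

2.196 ft/s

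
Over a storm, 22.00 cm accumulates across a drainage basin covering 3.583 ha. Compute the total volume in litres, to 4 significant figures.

Depth: 22.00 cm × 10 = 220 mm.
Area: 3.583 ha = 35830 m².
1 mm over 1 m² is 1 L, so volume = 220 × 35830 = 7882600 L ≈ 7883000 L.

7883000 litres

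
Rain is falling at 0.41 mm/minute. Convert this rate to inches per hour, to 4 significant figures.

0.9685 in/hour

0.41 mm/minute × 0.0393701 in/mm × 60 minute/hour = 0.9685 in/hour.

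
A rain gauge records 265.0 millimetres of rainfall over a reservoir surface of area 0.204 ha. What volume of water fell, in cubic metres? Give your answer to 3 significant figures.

541 cubic metres

Area: 0.204 ha = 2040 m².
1 mm over 1 m² is 1 L, so volume = 265 × 2040 = 540600 L = 541 m³.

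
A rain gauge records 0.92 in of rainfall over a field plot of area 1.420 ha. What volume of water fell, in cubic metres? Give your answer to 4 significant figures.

Depth: 0.92 in × 25.4 = 23.368 mm.
Area: 1.420 ha = 14200 m².
1 mm over 1 m² is 1 L, so volume = 23.368 × 14200 = 331825.6 L = 331.8 m³.

331.8 cubic metres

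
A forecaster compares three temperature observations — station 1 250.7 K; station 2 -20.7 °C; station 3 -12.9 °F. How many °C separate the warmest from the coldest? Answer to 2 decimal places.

station 1: 250.7 K = -22.450 °C.
station 3: -12.9 °F = -24.944 °C.
Spread: (-20.700) − (-24.944) = 4.244 °C.

4.24 °C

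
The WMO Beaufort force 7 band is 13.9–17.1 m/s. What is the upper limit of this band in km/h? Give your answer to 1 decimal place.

61.6 km/h

13.9–17.1 m/s × 3.6 = 50.0–61.6 km/h.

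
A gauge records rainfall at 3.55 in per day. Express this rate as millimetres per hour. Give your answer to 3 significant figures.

3.76 mm/hour

3.55 in/day × 25.4 mm/in × 0.0416667 day/hour = 3.76 mm/hour.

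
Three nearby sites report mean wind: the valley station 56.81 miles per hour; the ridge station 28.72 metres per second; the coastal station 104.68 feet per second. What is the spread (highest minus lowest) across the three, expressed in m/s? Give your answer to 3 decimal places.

6.510 m/s

the valley station: 56.81 mph = 25.39634 m/s.
the coastal station: 104.68 ft/s = 31.90646 m/s.
Spread: 31.90646 − 25.39634 = 6.510 m/s.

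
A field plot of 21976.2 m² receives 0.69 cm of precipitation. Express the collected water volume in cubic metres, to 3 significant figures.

152 cubic metres

Depth: 0.69 cm × 10 = 6.9 mm.
1 mm over 1 m² is 1 L, so volume = 6.9 × 21976.2 = 151635.78 L = 152 m³.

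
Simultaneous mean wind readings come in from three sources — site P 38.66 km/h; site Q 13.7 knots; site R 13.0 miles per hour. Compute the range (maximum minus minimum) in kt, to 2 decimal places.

9.58 kt

site P: 38.66 km/h = 20.8747 kt.
site R: 13.0 mph = 11.2967 kt.
Spread: 20.8747 − 11.2967 = 9.58 kt.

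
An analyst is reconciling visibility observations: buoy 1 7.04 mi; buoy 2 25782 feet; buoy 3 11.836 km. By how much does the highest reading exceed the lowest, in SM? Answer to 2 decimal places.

2.47 SM

buoy 2: 25782 ft = 4.8830 SM.
buoy 3: 11.836 km = 7.3545 SM.
Spread: 7.3545 − 4.8830 = 2.47 SM.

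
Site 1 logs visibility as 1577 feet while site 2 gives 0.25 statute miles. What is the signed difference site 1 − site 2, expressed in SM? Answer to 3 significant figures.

0.0487 SM

site 1: 1577 ft = 0.298674 SM.
Difference: 0.298674 − 0.250000 = 0.0487 SM.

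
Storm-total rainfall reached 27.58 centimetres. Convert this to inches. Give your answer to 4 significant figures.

10.86 in

1 cm = 0.393701 in, so 27.58 × 0.393701 = 10.86 in.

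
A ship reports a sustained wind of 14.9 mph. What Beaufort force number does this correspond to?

Beaufort force 4

14.9 mph = 6.7 m/s, which is Beaufort 4 (moderate breeze, 5.5–7.9 m/s).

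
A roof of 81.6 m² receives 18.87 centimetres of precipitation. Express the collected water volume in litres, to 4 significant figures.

Depth: 18.87 cm × 10 = 188.7 mm.
1 mm over 1 m² is 1 L, so volume = 188.7 × 81.6 = 15397.92 L ≈ 15400 L.

15400 litres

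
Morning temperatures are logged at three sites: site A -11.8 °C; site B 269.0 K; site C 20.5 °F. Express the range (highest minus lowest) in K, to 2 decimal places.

7.65 K

site B: 269.0 K = -4.150 °C.
site C: 20.5 °F = -6.389 °C.
Spread: (-4.150) − (-11.800) = 7.650 °C.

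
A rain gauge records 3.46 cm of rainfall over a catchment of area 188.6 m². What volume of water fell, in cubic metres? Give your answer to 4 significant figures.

Depth: 3.46 cm × 10 = 34.6 mm.
1 mm over 1 m² is 1 L, so volume = 34.6 × 188.6 = 6525.56 L = 6.526 m³.

6.526 cubic metres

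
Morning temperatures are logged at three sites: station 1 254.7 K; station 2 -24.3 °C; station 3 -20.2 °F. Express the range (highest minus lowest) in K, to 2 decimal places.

station 1: 254.7 K = -18.450 °C.
station 3: -20.2 °F = -29.000 °C.
Spread: (-18.450) − (-29.000) = 10.550 °C.

10.55 K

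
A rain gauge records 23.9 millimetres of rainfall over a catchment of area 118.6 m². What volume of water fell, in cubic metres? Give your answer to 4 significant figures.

1 mm over 1 m² is 1 L, so volume = 23.9 × 118.6 = 2834.54 L = 2.835 m³.

2.835 cubic metres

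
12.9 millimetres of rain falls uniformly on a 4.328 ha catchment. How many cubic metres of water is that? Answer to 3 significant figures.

Area: 4.328 ha = 43280 m².
1 mm over 1 m² is 1 L, so volume = 12.9 × 43280 = 558312 L = 558 m³.

558 cubic metres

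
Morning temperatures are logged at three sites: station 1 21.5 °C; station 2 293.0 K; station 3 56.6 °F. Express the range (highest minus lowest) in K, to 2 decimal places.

station 2: 293.0 K = 19.850 °C.
station 3: 56.6 °F = 13.667 °C.
Spread: 21.500 − 13.667 = 7.833 °C.

7.83 K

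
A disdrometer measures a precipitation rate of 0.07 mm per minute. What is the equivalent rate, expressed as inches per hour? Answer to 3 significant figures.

0.165 in/hour

0.07 mm/minute × 0.0393701 in/mm × 60 minute/hour = 0.165 in/hour.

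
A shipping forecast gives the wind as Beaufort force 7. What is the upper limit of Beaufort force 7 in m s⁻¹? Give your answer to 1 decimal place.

17.1 m/s

Beaufort 7 (near gale) spans 13.9–17.1 m/s.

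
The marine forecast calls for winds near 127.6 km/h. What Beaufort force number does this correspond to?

127.6 km/h = 35.4 m/s, which is Beaufort 12 (hurricane force, ≥32.7 m/s).

Beaufort force 12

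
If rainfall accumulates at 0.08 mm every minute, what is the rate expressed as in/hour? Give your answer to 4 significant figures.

0.1890 in/hour

0.08 mm/minute × 0.0393701 in/mm × 60 minute/hour = 0.1890 in/hour.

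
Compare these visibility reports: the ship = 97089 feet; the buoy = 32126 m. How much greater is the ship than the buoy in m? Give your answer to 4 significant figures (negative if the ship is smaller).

-2533 m

the ship: 97089 ft = 29592.73 m.
Difference: 29592.73 − 32126.00 = -2533 m.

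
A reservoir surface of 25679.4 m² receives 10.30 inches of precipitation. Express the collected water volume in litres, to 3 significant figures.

6720000 litres

Depth: 10.30 in × 25.4 = 261.62 mm.
1 mm over 1 m² is 1 L, so volume = 261.62 × 25679.4 = 6718244.6 L ≈ 6720000 L.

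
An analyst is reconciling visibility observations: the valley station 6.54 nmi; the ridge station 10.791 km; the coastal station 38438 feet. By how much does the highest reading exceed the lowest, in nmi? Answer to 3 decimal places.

0.713 nmi

the ridge station: 10.791 km = 5.82667 nmi.
the coastal station: 38438 ft = 6.32608 nmi.
Spread: 6.54000 − 5.82667 = 0.713 nmi.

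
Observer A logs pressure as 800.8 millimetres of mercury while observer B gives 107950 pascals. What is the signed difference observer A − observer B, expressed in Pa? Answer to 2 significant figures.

-1200 Pa

observer A: 800.8 mmHg = 106764.57 Pa.
Difference: 106764.57 − 107950.00 = -1200 Pa.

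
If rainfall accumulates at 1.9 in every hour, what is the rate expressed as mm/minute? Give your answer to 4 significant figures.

0.8043 mm/minute

1.9 in/hour × 25.4 mm/in × 0.0166667 hour/minute = 0.8043 mm/minute.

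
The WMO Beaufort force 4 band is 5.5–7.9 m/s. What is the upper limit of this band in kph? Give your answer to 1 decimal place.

28.4 km/h

5.5–7.9 m/s × 3.6 = 19.8–28.4 km/h.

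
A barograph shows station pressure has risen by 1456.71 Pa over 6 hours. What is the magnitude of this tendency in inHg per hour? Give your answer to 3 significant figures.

0.0717 inHg per hour

1456.71 Pa / 6 h × 0.0002953 inHg/Pa = 0.0717 inHg/h.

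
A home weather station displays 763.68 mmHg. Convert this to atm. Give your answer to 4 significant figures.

1 mmHg = 0.00131579 atm, so 763.68 × 0.00131579 = 1.005 atm.

1.005 atm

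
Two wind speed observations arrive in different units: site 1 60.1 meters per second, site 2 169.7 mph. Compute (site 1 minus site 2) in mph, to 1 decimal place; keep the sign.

-35.3 mph

site 1: 60.1 m/s = 134.440 mph.
Difference: 134.440 − 169.700 = -35.3 mph.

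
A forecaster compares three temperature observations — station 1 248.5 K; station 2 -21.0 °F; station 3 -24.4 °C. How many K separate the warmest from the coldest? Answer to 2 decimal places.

station 1: 248.5 K = -24.650 °C.
station 2: -21.0 °F = -29.444 °C.
Spread: (-24.400) − (-29.444) = 5.044 °C.

5.04 K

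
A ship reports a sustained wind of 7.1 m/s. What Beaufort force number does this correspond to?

Beaufort force 4

7.1 m/s lies in the Beaufort 4 band (moderate breeze, 5.5–7.9 m/s).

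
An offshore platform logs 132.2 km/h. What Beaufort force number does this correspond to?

Beaufort force 12

132.2 km/h = 36.7 m/s, which is Beaufort 12 (hurricane force, ≥32.7 m/s).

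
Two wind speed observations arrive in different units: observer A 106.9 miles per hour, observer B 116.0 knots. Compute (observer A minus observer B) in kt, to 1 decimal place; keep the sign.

-23.1 kt

observer A: 106.9 mph = 92.894 kt.
Difference: 92.894 − 116.000 = -23.1 kt.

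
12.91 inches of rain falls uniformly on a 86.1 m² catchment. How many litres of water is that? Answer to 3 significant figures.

Depth: 12.91 in × 25.4 = 327.914 mm.
1 mm over 1 m² is 1 L, so volume = 327.914 × 86.1 = 28233.395 L ≈ 28200 L.

28200 litres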